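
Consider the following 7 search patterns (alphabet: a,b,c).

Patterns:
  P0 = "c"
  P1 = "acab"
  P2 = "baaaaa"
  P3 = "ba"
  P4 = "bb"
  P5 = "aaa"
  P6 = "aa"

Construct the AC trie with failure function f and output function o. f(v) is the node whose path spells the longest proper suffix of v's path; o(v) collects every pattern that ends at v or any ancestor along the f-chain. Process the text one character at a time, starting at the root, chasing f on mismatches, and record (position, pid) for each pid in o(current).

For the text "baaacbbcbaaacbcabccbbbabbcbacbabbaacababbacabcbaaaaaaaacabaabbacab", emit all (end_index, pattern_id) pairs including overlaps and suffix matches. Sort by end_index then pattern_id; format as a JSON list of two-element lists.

Build:
Trie nodes:
  n0 'ε': a→2 b→6 c→1
  n1 'c': ·  ←P0
  n2 'a': a→13 c→3
  n3 'ac': a→4
  n4 'aca': b→5
  n5 'acab': ·  ←P1
  n6 'b': a→7 b→12
  n7 'ba': a→8  ←P3
  n8 'baa': a→9
  n9 'baaa': a→10
  n10 'baaaa': a→11
  n11 'baaaaa': ·  ←P2
  n12 'bb': ·  ←P4
  n13 'aa': a→14  ←P6
  n14 'aaa': ·  ←P5

BFS fail/out derivation:
  n1('c'): parent n0 fail=0; on 'c' 0 → fail=0;  out {0}∪∅={0}
  n2('a'): parent n0 fail=0; on 'a' 0 → fail=0;  out ∅∪∅=∅
  n6('b'): parent n0 fail=0; on 'b' 0 → fail=0;  out ∅∪∅=∅
  n3('ac'): parent n2 fail=0; on 'c' 0 → fail=1;  out ∅∪{0}={0}
  n7('ba'): parent n6 fail=0; on 'a' 0 → fail=2;  out {3}∪∅={3}
  n12('bb'): parent n6 fail=0; on 'b' 0 → fail=6;  out {4}∪∅={4}
  n13('aa'): parent n2 fail=0; on 'a' 0 → fail=2;  out {6}∪∅={6}
  n4('aca'): parent n3 fail=1; on 'a' 1→0 → fail=2;  out ∅∪∅=∅
  n8('baa'): parent n7 fail=2; on 'a' 2 → fail=13;  out ∅∪{6}={6}
  n14('aaa'): parent n13 fail=2; on 'a' 2 → fail=13;  out {5}∪{6}={5,6}
  n5('acab'): parent n4 fail=2; on 'b' 2→0 → fail=6;  out {1}∪∅={1}
  n9('baaa'): parent n8 fail=13; on 'a' 13 → fail=14;  out ∅∪{5,6}={5,6}
  n10('baaaa'): parent n9 fail=14; on 'a' 14→13 → fail=14;  out ∅∪{5,6}={5,6}
  n11('baaaaa'): parent n10 fail=14; on 'a' 14→13 → fail=14;  out {2}∪{5,6}={2,5,6}

Run:
i=0 'b': node 0→6
i=1 'a': node 6→7  emit P3@[0:1]
i=2 'a': node 7→8  emit P6@[1:2]
i=3 'a': node 8→9  emit P5@[1:3],P6@[2:3]
i=4 'c': node 9→3 (via fail)  emit P0@[4:4]
i=5 'b': node 3→6 (via fail)
i=6 'b': node 6→12  emit P4@[5:6]
i=7 'c': node 12→1 (via fail)  emit P0@[7:7]
i=8 'b': node 1→6 (via fail)
i=9 'a': node 6→7  emit P3@[8:9]
i=10 'a': node 7→8  emit P6@[9:10]
i=11 'a': node 8→9  emit P5@[9:11],P6@[10:11]
i=12 'c': node 9→3 (via fail)  emit P0@[12:12]
i=13 'b': node 3→6 (via fail)
i=14 'c': node 6→1 (via fail)  emit P0@[14:14]
i=15 'a': node 1→2 (via fail)
i=16 'b': node 2→6 (via fail)
i=17 'c': node 6→1 (via fail)  emit P0@[17:17]
i=18 'c': node 1→1 (via fail)  emit P0@[18:18]
i=19 'b': node 1→6 (via fail)
i=20 'b': node 6→12  emit P4@[19:20]
i=21 'b': node 12→12 (via fail)  emit P4@[20:21]
i=22 'a': node 12→7 (via fail)  emit P3@[21:22]
i=23 'b': node 7→6 (via fail)
i=24 'b': node 6→12  emit P4@[23:24]
i=25 'c': node 12→1 (via fail)  emit P0@[25:25]
i=26 'b': node 1→6 (via fail)
i=27 'a': node 6→7  emit P3@[26:27]
i=28 'c': node 7→3 (via fail)  emit P0@[28:28]
i=29 'b': node 3→6 (via fail)
i=30 'a': node 6→7  emit P3@[29:30]
i=31 'b': node 7→6 (via fail)
i=32 'b': node 6→12  emit P4@[31:32]
i=33 'a': node 12→7 (via fail)  emit P3@[32:33]
i=34 'a': node 7→8  emit P6@[33:34]
i=35 'c': node 8→3 (via fail)  emit P0@[35:35]
i=36 'a': node 3→4
i=37 'b': node 4→5  emit P1@[34:37]
i=38 'a': node 5→7 (via fail)  emit P3@[37:38]
i=39 'b': node 7→6 (via fail)
i=40 'b': node 6→12  emit P4@[39:40]
i=41 'a': node 12→7 (via fail)  emit P3@[40:41]
i=42 'c': node 7→3 (via fail)  emit P0@[42:42]
i=43 'a': node 3→4
i=44 'b': node 4→5  emit P1@[41:44]
i=45 'c': node 5→1 (via fail)  emit P0@[45:45]
i=46 'b': node 1→6 (via fail)
i=47 'a': node 6→7  emit P3@[46:47]
i=48 'a': node 7→8  emit P6@[47:48]
i=49 'a': node 8→9  emit P5@[47:49],P6@[48:49]
i=50 'a': node 9→10  emit P5@[48:50],P6@[49:50]
i=51 'a': node 10→11  emit P2@[46:51],P5@[49:51],P6@[50:51]
i=52 'a': node 11→14 (via fail)  emit P5@[50:52],P6@[51:52]
i=53 'a': node 14→14 (via fail)  emit P5@[51:53],P6@[52:53]
i=54 'a': node 14→14 (via fail)  emit P5@[52:54],P6@[53:54]
i=55 'c': node 14→3 (via fail)  emit P0@[55:55]
i=56 'a': node 3→4
i=57 'b': node 4→5  emit P1@[54:57]
i=58 'a': node 5→7 (via fail)  emit P3@[57:58]
i=59 'a': node 7→8  emit P6@[58:59]
i=60 'b': node 8→6 (via fail)
i=61 'b': node 6→12  emit P4@[60:61]
i=62 'a': node 12→7 (via fail)  emit P3@[61:62]
i=63 'c': node 7→3 (via fail)  emit P0@[63:63]
i=64 'a': node 3→4
i=65 'b': node 4→5  emit P1@[62:65]

Result: [[1,3],[2,6],[3,5],[3,6],[4,0],[6,4],[7,0],[9,3],[10,6],[11,5],[11,6],[12,0],[14,0],[17,0],[18,0],[20,4],[21,4],[22,3],[24,4],[25,0],[27,3],[28,0],[30,3],[32,4],[33,3],[34,6],[35,0],[37,1],[38,3],[40,4],[41,3],[42,0],[44,1],[45,0],[47,3],[48,6],[49,5],[49,6],[50,5],[50,6],[51,2],[51,5],[51,6],[52,5],[52,6],[53,5],[53,6],[54,5],[54,6],[55,0],[57,1],[58,3],[59,6],[61,4],[62,3],[63,0],[65,1]]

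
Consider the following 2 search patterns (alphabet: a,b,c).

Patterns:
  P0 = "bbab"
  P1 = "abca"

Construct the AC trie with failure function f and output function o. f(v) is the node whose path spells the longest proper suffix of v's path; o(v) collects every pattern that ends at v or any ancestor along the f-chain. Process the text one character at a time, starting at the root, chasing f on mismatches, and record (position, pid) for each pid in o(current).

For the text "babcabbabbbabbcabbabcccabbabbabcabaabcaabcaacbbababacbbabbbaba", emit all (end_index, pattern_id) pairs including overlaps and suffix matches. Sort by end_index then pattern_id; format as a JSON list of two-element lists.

Construct AC machine:
Trie (insert patterns):
  0='ε' goto a→5 b→1
  1='b' goto b→2
  2='bb' goto a→3
  3='bba' goto b→4
  4='bbab' goto ·  ←P0
  5='a' goto b→6
  6='ab' goto c→7
  7='abc' goto a→8
  8='abca' goto ·  ←P1

BFS fail/out derivation:
  fail(1) 'b': from fail(0)=0 chase 'b': 0 ⇒ 0;  out=∅∪out(0)=∅
  fail(5) 'a': from fail(0)=0 chase 'a': 0 ⇒ 0;  out=∅∪out(0)=∅
  fail(2) 'bb': from fail(1)=0 chase 'b': 0 ⇒ 1;  out=∅∪out(1)=∅
  fail(6) 'ab': from fail(5)=0 chase 'b': 0 ⇒ 1;  out=∅∪out(1)=∅
  fail(3) 'bba': from fail(2)=1 chase 'a': 1→0 ⇒ 5;  out=∅∪out(5)=∅
  fail(7) 'abc': from fail(6)=1 chase 'c': 1→0 ⇒ 0;  out=∅∪out(0)=∅
  fail(4) 'bbab': from fail(3)=5 chase 'b': 5 ⇒ 6;  out={0}∪out(6)={0}
  fail(8) 'abca': from fail(7)=0 chase 'a': 0 ⇒ 5;  out={1}∪out(5)={1}

Run:
i=0 'b': node 0→1
i=1 'a': node 1→5 (fail-walked)
i=2 'b': node 5→6
i=3 'c': node 6→7
i=4 'a': node 7→8  → match P1@[1:4]
i=5 'b': node 8→6 (fail-walked)
i=6 'b': node 6→2 (fail-walked)
i=7 'a': node 2→3
i=8 'b': node 3→4  → match P0@[5:8]
i=9 'b': node 4→2 (fail-walked)
i=10 'b': node 2→2 (fail-walked)
i=11 'a': node 2→3
i=12 'b': node 3→4  → match P0@[9:12]
i=13 'b': node 4→2 (fail-walked)
i=14 'c': node 2→0 (fail-walked)
i=15 'a': node 0→5
i=16 'b': node 5→6
i=17 'b': node 6→2 (fail-walked)
i=18 'a': node 2→3
i=19 'b': node 3→4  → match P0@[16:19]
i=20 'c': node 4→7 (fail-walked)
i=21 'c': node 7→0 (fail-walked)
i=22 'c': node 0→0
i=23 'a': node 0→5
i=24 'b': node 5→6
i=25 'b': node 6→2 (fail-walked)
i=26 'a': node 2→3
i=27 'b': node 3→4  → match P0@[24:27]
i=28 'b': node 4→2 (fail-walked)
i=29 'a': node 2→3
i=30 'b': node 3→4  → match P0@[27:30]
i=31 'c': node 4→7 (fail-walked)
i=32 'a': node 7→8  → match P1@[29:32]
i=33 'b': node 8→6 (fail-walked)
i=34 'a': node 6→5 (fail-walked)
i=35 'a': node 5→5 (fail-walked)
i=36 'b': node 5→6
i=37 'c': node 6→7
i=38 'a': node 7→8  → match P1@[35:38]
i=39 'a': node 8→5 (fail-walked)
i=40 'b': node 5→6
i=41 'c': node 6→7
i=42 'a': node 7→8  → match P1@[39:42]
i=43 'a': node 8→5 (fail-walked)
i=44 'c': node 5→0 (fail-walked)
i=45 'b': node 0→1
i=46 'b': node 1→2
i=47 'a': node 2→3
i=48 'b': node 3→4  → match P0@[45:48]
i=49 'a': node 4→5 (fail-walked)
i=50 'b': node 5→6
i=51 'a': node 6→5 (fail-walked)
i=52 'c': node 5→0 (fail-walked)
i=53 'b': node 0→1
i=54 'b': node 1→2
i=55 'a': node 2→3
i=56 'b': node 3→4  → match P0@[53:56]
i=57 'b': node 4→2 (fail-walked)
i=58 'b': node 2→2 (fail-walked)
i=59 'a': node 2→3
i=60 'b': node 3→4  → match P0@[57:60]
i=61 'a': node 4→5 (fail-walked)

Result: [[4,1],[8,0],[12,0],[19,0],[27,0],[30,0],[32,1],[38,1],[42,1],[48,0],[56,0],[60,0]]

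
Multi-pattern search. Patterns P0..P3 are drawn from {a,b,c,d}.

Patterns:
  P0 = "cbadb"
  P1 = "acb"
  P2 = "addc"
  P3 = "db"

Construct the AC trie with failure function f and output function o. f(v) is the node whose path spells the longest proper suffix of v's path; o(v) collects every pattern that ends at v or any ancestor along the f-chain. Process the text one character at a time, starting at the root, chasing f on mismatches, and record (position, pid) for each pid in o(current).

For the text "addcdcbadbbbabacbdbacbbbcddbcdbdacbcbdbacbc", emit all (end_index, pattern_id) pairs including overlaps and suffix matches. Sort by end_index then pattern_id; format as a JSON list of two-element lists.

Build:
Trie nodes:
  0='ε' goto a→6 c→1 d→12
  1='c' goto b→2
  2='cb' goto a→3
  3='cba' goto d→4
  4='cbad' goto b→5
  5='cbadb' goto ·  ←P0
  6='a' goto c→7 d→9
  7='ac' goto b→8
  8='acb' goto ·  ←P1
  9='ad' goto d→10
  10='add' goto c→11
  11='addc' goto ·  ←P2
  12='d' goto b→13
  13='db' goto ·  ←P3

Failure links (BFS by depth):
  fail(1) 'c': from fail(0)=0 chase 'c': 0 ⇒ 0;  out=∅∪out(0)=∅
  fail(6) 'a': from fail(0)=0 chase 'a': 0 ⇒ 0;  out=∅∪out(0)=∅
  fail(12) 'd': from fail(0)=0 chase 'd': 0 ⇒ 0;  out=∅∪out(0)=∅
  fail(2) 'cb': from fail(1)=0 chase 'b': 0 ⇒ 0;  out=∅∪out(0)=∅
  fail(7) 'ac': from fail(6)=0 chase 'c': 0 ⇒ 1;  out=∅∪out(1)=∅
  fail(9) 'ad': from fail(6)=0 chase 'd': 0 ⇒ 12;  out=∅∪out(12)=∅
  fail(13) 'db': from fail(12)=0 chase 'b': 0 ⇒ 0;  out={3}∪out(0)={3}
  fail(3) 'cba': from fail(2)=0 chase 'a': 0 ⇒ 6;  out=∅∪out(6)=∅
  fail(8) 'acb': from fail(7)=1 chase 'b': 1 ⇒ 2;  out={1}∪out(2)={1}
  fail(10) 'add': from fail(9)=12 chase 'd': 12→0 ⇒ 12;  out=∅∪out(12)=∅
  fail(4) 'cbad': from fail(3)=6 chase 'd': 6 ⇒ 9;  out=∅∪out(9)=∅
  fail(11) 'addc': from fail(10)=12 chase 'c': 12→0 ⇒ 1;  out={2}∪out(1)={2}
  fail(5) 'cbadb': from fail(4)=9 chase 'b': 9→12 ⇒ 13;  out={0}∪out(13)={0,3}

Scan:
i=0 'a': node 0→6
i=1 'd': node 6→9
i=2 'd': node 9→10
i=3 'c': node 10→11  → match P2@[0:3]
i=4 'd': node 11→12 (via fail)
i=5 'c': node 12→1 (via fail)
i=6 'b': node 1→2
i=7 'a': node 2→3
i=8 'd': node 3→4
i=9 'b': node 4→5  → match P0@[5:9],P3@[8:9]
i=10 'b': node 5→0 (via fail)
i=11 'b': node 0→0
i=12 'a': node 0→6
i=13 'b': node 6→0 (via fail)
i=14 'a': node 0→6
i=15 'c': node 6→7
i=16 'b': node 7→8  → match P1@[14:16]
i=17 'd': node 8→12 (via fail)
i=18 'b': node 12→13  → match P3@[17:18]
i=19 'a': node 13→6 (via fail)
i=20 'c': node 6→7
i=21 'b': node 7→8  → match P1@[19:21]
i=22 'b': node 8→0 (via fail)
i=23 'b': node 0→0
i=24 'c': node 0→1
i=25 'd': node 1→12 (via fail)
i=26 'd': node 12→12 (via fail)
i=27 'b': node 12→13  → match P3@[26:27]
i=28 'c': node 13→1 (via fail)
i=29 'd': node 1→12 (via fail)
i=30 'b': node 12→13  → match P3@[29:30]
i=31 'd': node 13→12 (via fail)
i=32 'a': node 12→6 (via fail)
i=33 'c': node 6→7
i=34 'b': node 7→8  → match P1@[32:34]
i=35 'c': node 8→1 (via fail)
i=36 'b': node 1→2
i=37 'd': node 2→12 (via fail)
i=38 'b': node 12→13  → match P3@[37:38]
i=39 'a': node 13→6 (via fail)
i=40 'c': node 6→7
i=41 'b': node 7→8  → match P1@[39:41]
i=42 'c': node 8→1 (via fail)

Matches: [[3,2],[9,0],[9,3],[16,1],[18,3],[21,1],[27,3],[30,3],[34,1],[38,3],[41,1]]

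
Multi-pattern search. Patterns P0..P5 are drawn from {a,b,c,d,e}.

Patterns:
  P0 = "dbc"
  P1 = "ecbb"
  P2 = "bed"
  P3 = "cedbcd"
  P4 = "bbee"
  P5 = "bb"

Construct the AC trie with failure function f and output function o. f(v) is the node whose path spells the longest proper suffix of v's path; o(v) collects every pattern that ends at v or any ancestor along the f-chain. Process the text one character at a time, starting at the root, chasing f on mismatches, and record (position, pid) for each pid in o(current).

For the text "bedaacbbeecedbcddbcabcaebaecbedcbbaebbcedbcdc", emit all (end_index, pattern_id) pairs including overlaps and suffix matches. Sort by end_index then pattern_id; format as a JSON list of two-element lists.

Build automaton:
Trie nodes:
  n0 'ε': b→8 c→11 d→1 e→4
  n1 'd': b→2
  n2 'db': c→3
  n3 'dbc': ·  [P0 ends]
  n4 'e': c→5
  n5 'ec': b→6
  n6 'ecb': b→7
  n7 'ecbb': ·  [P1 ends]
  n8 'b': b→17 e→9
  n9 'be': d→10
  n10 'bed': ·  [P2 ends]
  n11 'c': e→12
  n12 'ce': d→13
  n13 'ced': b→14
  n14 'cedb': c→15
  n15 'cedbc': d→16
  n16 'cedbcd': ·  [P3 ends]
  n17 'bb': e→18  [P5 ends]
  n18 'bbe': e→19
  n19 'bbee': ·  [P4 ends]

Failure links (BFS by depth):
  n1('d'): parent n0 fail=0; on 'd' 0 → fail=0;  out ∅∪∅=∅
  n4('e'): parent n0 fail=0; on 'e' 0 → fail=0;  out ∅∪∅=∅
  n8('b'): parent n0 fail=0; on 'b' 0 → fail=0;  out ∅∪∅=∅
  n11('c'): parent n0 fail=0; on 'c' 0 → fail=0;  out ∅∪∅=∅
  n2('db'): parent n1 fail=0; on 'b' 0 → fail=8;  out ∅∪∅=∅
  n5('ec'): parent n4 fail=0; on 'c' 0 → fail=11;  out ∅∪∅=∅
  n9('be'): parent n8 fail=0; on 'e' 0 → fail=4;  out ∅∪∅=∅
  n12('ce'): parent n11 fail=0; on 'e' 0 → fail=4;  out ∅∪∅=∅
  n17('bb'): parent n8 fail=0; on 'b' 0 → fail=8;  out {5}∪∅={5}
  n3('dbc'): parent n2 fail=8; on 'c' 8→0 → fail=11;  out {0}∪∅={0}
  n6('ecb'): parent n5 fail=11; on 'b' 11→0 → fail=8;  out ∅∪∅=∅
  n10('bed'): parent n9 fail=4; on 'd' 4→0 → fail=1;  out {2}∪∅={2}
  n13('ced'): parent n12 fail=4; on 'd' 4→0 → fail=1;  out ∅∪∅=∅
  n18('bbe'): parent n17 fail=8; on 'e' 8 → fail=9;  out ∅∪∅=∅
  n7('ecbb'): parent n6 fail=8; on 'b' 8 → fail=17;  out {1}∪{5}={1,5}
  n14('cedb'): parent n13 fail=1; on 'b' 1 → fail=2;  out ∅∪∅=∅
  n19('bbee'): parent n18 fail=9; on 'e' 9→4→0 → fail=4;  out {4}∪∅={4}
  n15('cedbc'): parent n14 fail=2; on 'c' 2 → fail=3;  out ∅∪{0}={0}
  n16('cedbcd'): parent n15 fail=3; on 'd' 3→11→0 → fail=1;  out {3}∪∅={3}

Text stream:
pos 0 'b': at 8
pos 1 'e': at 9
pos 2 'd': at 10  ** P2@[0:2]
pos 3 'a': at 0 (via fail)
pos 4 'a': at 0
pos 5 'c': at 11
pos 6 'b': at 8 (via fail)
pos 7 'b': at 17  ** P5@[6:7]
pos 8 'e': at 18
pos 9 'e': at 19  ** P4@[6:9]
pos 10 'c': at 5 (via fail)
pos 11 'e': at 12 (via fail)
pos 12 'd': at 13
pos 13 'b': at 14
pos 14 'c': at 15  ** P0@[12:14]
pos 15 'd': at 16  ** P3@[10:15]
pos 16 'd': at 1 (via fail)
pos 17 'b': at 2
pos 18 'c': at 3  ** P0@[16:18]
pos 19 'a': at 0 (via fail)
pos 20 'b': at 8
pos 21 'c': at 11 (via fail)
pos 22 'a': at 0 (via fail)
pos 23 'e': at 4
pos 24 'b': at 8 (via fail)
pos 25 'a': at 0 (via fail)
pos 26 'e': at 4
pos 27 'c': at 5
pos 28 'b': at 6
pos 29 'e': at 9 (via fail)
pos 30 'd': at 10  ** P2@[28:30]
pos 31 'c': at 11 (via fail)
pos 32 'b': at 8 (via fail)
pos 33 'b': at 17  ** P5@[32:33]
pos 34 'a': at 0 (via fail)
pos 35 'e': at 4
pos 36 'b': at 8 (via fail)
pos 37 'b': at 17  ** P5@[36:37]
pos 38 'c': at 11 (via fail)
pos 39 'e': at 12
pos 40 'd': at 13
pos 41 'b': at 14
pos 42 'c': at 15  ** P0@[40:42]
pos 43 'd': at 16  ** P3@[38:43]
pos 44 'c': at 11 (via fail)

Matches: [[2,2],[7,5],[9,4],[14,0],[15,3],[18,0],[30,2],[33,5],[37,5],[42,0],[43,3]]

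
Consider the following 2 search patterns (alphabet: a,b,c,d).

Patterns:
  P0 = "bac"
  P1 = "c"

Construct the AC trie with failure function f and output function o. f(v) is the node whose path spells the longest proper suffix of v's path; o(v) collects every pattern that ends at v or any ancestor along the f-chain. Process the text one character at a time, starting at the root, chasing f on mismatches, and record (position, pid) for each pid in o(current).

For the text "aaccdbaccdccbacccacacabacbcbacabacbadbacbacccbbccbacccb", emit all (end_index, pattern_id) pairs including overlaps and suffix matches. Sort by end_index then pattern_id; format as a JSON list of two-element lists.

Construct AC machine:
Trie nodes:
  n0 'ε': b→1 c→4
  n1 'b': a→2
  n2 'ba': c→3
  n3 'bac': ·  [P0 ends]
  n4 'c': ·  [P1 ends]

BFS fail/out derivation:
  n1('b'): parent n0 fail=0; on 'b' 0 → fail=0;  out ∅∪∅=∅
  n4('c'): parent n0 fail=0; on 'c' 0 → fail=0;  out {1}∪∅={1}
  n2('ba'): parent n1 fail=0; on 'a' 0 → fail=0;  out ∅∪∅=∅
  n3('bac'): parent n2 fail=0; on 'c' 0 → fail=4;  out {0}∪{1}={0,1}

Scan:
i=0 'a': node 0→0
i=1 'a': node 0→0
i=2 'c': node 0→4  emit P1@[2:2]
i=3 'c': node 4→4 (via fail)  emit P1@[3:3]
i=4 'd': node 4→0 (via fail)
i=5 'b': node 0→1
i=6 'a': node 1→2
i=7 'c': node 2→3  emit P0@[5:7],P1@[7:7]
i=8 'c': node 3→4 (via fail)  emit P1@[8:8]
i=9 'd': node 4→0 (via fail)
i=10 'c': node 0→4  emit P1@[10:10]
i=11 'c': node 4→4 (via fail)  emit P1@[11:11]
i=12 'b': node 4→1 (via fail)
i=13 'a': node 1→2
i=14 'c': node 2→3  emit P0@[12:14],P1@[14:14]
i=15 'c': node 3→4 (via fail)  emit P1@[15:15]
i=16 'c': node 4→4 (via fail)  emit P1@[16:16]
i=17 'a': node 4→0 (via fail)
i=18 'c': node 0→4  emit P1@[18:18]
i=19 'a': node 4→0 (via fail)
i=20 'c': node 0→4  emit P1@[20:20]
i=21 'a': node 4→0 (via fail)
i=22 'b': node 0→1
i=23 'a': node 1→2
i=24 'c': node 2→3  emit P0@[22:24],P1@[24:24]
i=25 'b': node 3→1 (via fail)
i=26 'c': node 1→4 (via fail)  emit P1@[26:26]
i=27 'b': node 4→1 (via fail)
i=28 'a': node 1→2
i=29 'c': node 2→3  emit P0@[27:29],P1@[29:29]
i=30 'a': node 3→0 (via fail)
i=31 'b': node 0→1
i=32 'a': node 1→2
i=33 'c': node 2→3  emit P0@[31:33],P1@[33:33]
i=34 'b': node 3→1 (via fail)
i=35 'a': node 1→2
i=36 'd': node 2→0 (via fail)
i=37 'b': node 0→1
i=38 'a': node 1→2
i=39 'c': node 2→3  emit P0@[37:39],P1@[39:39]
i=40 'b': node 3→1 (via fail)
i=41 'a': node 1→2
i=42 'c': node 2→3  emit P0@[40:42],P1@[42:42]
i=43 'c': node 3→4 (via fail)  emit P1@[43:43]
i=44 'c': node 4→4 (via fail)  emit P1@[44:44]
i=45 'b': node 4→1 (via fail)
i=46 'b': node 1→1 (via fail)
i=47 'c': node 1→4 (via fail)  emit P1@[47:47]
i=48 'c': node 4→4 (via fail)  emit P1@[48:48]
i=49 'b': node 4→1 (via fail)
i=50 'a': node 1→2
i=51 'c': node 2→3  emit P0@[49:51],P1@[51:51]
i=52 'c': node 3→4 (via fail)  emit P1@[52:52]
i=53 'c': node 4→4 (via fail)  emit P1@[53:53]
i=54 'b': node 4→1 (via fail)

Matches: [[2,1],[3,1],[7,0],[7,1],[8,1],[10,1],[11,1],[14,0],[14,1],[15,1],[16,1],[18,1],[20,1],[24,0],[24,1],[26,1],[29,0],[29,1],[33,0],[33,1],[39,0],[39,1],[42,0],[42,1],[43,1],[44,1],[47,1],[48,1],[51,0],[51,1],[52,1],[53,1]]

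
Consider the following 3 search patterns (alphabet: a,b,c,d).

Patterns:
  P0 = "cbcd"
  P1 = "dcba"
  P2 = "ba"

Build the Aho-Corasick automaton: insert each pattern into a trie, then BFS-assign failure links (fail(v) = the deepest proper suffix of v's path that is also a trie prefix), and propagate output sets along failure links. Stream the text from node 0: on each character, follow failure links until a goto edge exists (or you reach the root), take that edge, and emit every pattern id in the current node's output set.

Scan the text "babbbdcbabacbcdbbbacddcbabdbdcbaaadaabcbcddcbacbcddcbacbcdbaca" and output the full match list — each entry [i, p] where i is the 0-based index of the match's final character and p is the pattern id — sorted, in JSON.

Construct AC machine:
Trie (insert patterns):
  n0 'ε': b→9 c→1 d→5
  n1 'c': b→2
  n2 'cb': c→3
  n3 'cbc': d→4
  n4 'cbcd': ·  ←P0
  n5 'd': c→6
  n6 'dc': b→7
  n7 'dcb': a→8
  n8 'dcba': ·  ←P1
  n9 'b': a→10
  n10 'ba': ·  ←P2

BFS fail/out derivation:
  n1('c'): parent n0 fail=0; on 'c' 0 → fail=0;  out ∅∪∅=∅
  n5('d'): parent n0 fail=0; on 'd' 0 → fail=0;  out ∅∪∅=∅
  n9('b'): parent n0 fail=0; on 'b' 0 → fail=0;  out ∅∪∅=∅
  n2('cb'): parent n1 fail=0; on 'b' 0 → fail=9;  out ∅∪∅=∅
  n6('dc'): parent n5 fail=0; on 'c' 0 → fail=1;  out ∅∪∅=∅
  n10('ba'): parent n9 fail=0; on 'a' 0 → fail=0;  out {2}∪∅={2}
  n3('cbc'): parent n2 fail=9; on 'c' 9→0 → fail=1;  out ∅∪∅=∅
  n7('dcb'): parent n6 fail=1; on 'b' 1 → fail=2;  out ∅∪∅=∅
  n4('cbcd'): parent n3 fail=1; on 'd' 1→0 → fail=5;  out {0}∪∅={0}
  n8('dcba'): parent n7 fail=2; on 'a' 2→9 → fail=10;  out {1}∪{2}={1,2}

Scan:
pos 0 'b': at 9
pos 1 'a': at 10  emit P2@[0:1]
pos 2 'b': at 9 ·f
pos 3 'b': at 9 ·f
pos 4 'b': at 9 ·f
pos 5 'd': at 5 ·f
pos 6 'c': at 6
pos 7 'b': at 7
pos 8 'a': at 8  emit P1@[5:8],P2@[7:8]
pos 9 'b': at 9 ·f
pos 10 'a': at 10  emit P2@[9:10]
pos 11 'c': at 1 ·f
pos 12 'b': at 2
pos 13 'c': at 3
pos 14 'd': at 4  emit P0@[11:14]
pos 15 'b': at 9 ·f
pos 16 'b': at 9 ·f
pos 17 'b': at 9 ·f
pos 18 'a': at 10  emit P2@[17:18]
pos 19 'c': at 1 ·f
pos 20 'd': at 5 ·f
pos 21 'd': at 5 ·f
pos 22 'c': at 6
pos 23 'b': at 7
pos 24 'a': at 8  emit P1@[21:24],P2@[23:24]
pos 25 'b': at 9 ·f
pos 26 'd': at 5 ·f
pos 27 'b': at 9 ·f
pos 28 'd': at 5 ·f
pos 29 'c': at 6
pos 30 'b': at 7
pos 31 'a': at 8  emit P1@[28:31],P2@[30:31]
pos 32 'a': at 0 ·f
pos 33 'a': at 0
pos 34 'd': at 5
pos 35 'a': at 0 ·f
pos 36 'a': at 0
pos 37 'b': at 9
pos 38 'c': at 1 ·f
pos 39 'b': at 2
pos 40 'c': at 3
pos 41 'd': at 4  emit P0@[38:41]
pos 42 'd': at 5 ·f
pos 43 'c': at 6
pos 44 'b': at 7
pos 45 'a': at 8  emit P1@[42:45],P2@[44:45]
pos 46 'c': at 1 ·f
pos 47 'b': at 2
pos 48 'c': at 3
pos 49 'd': at 4  emit P0@[46:49]
pos 50 'd': at 5 ·f
pos 51 'c': at 6
pos 52 'b': at 7
pos 53 'a': at 8  emit P1@[50:53],P2@[52:53]
pos 54 'c': at 1 ·f
pos 55 'b': at 2
pos 56 'c': at 3
pos 57 'd': at 4  emit P0@[54:57]
pos 58 'b': at 9 ·f
pos 59 'a': at 10  emit P2@[58:59]
pos 60 'c': at 1 ·f
pos 61 'a': at 0 ·f

Result: [[1,2],[8,1],[8,2],[10,2],[14,0],[18,2],[24,1],[24,2],[31,1],[31,2],[41,0],[45,1],[45,2],[49,0],[53,1],[53,2],[57,0],[59,2]]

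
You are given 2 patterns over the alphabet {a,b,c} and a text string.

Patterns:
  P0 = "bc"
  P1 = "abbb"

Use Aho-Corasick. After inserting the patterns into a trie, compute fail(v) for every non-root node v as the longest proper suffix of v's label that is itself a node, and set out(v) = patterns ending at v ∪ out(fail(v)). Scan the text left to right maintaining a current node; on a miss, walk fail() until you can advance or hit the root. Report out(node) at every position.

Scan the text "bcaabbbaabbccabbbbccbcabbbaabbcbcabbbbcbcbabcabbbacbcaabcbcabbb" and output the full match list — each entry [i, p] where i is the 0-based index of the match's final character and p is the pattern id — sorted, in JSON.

Construct AC machine:
Trie nodes:
  n0 'ε': a→3 b→1
  n1 'b': c→2
  n2 'bc': ·  ←P0
  n3 'a': b→4
  n4 'ab': b→5
  n5 'abb': b→6
  n6 'abbb': ·  ←P1

Failure links (BFS by depth):
  n1('b'): parent n0 fail=0; on 'b' 0 → fail=0;  out ∅∪∅=∅
  n3('a'): parent n0 fail=0; on 'a' 0 → fail=0;  out ∅∪∅=∅
  n2('bc'): parent n1 fail=0; on 'c' 0 → fail=0;  out {0}∪∅={0}
  n4('ab'): parent n3 fail=0; on 'b' 0 → fail=1;  out ∅∪∅=∅
  n5('abb'): parent n4 fail=1; on 'b' 1→0 → fail=1;  out ∅∪∅=∅
  n6('abbb'): parent n5 fail=1; on 'b' 1→0 → fail=1;  out {1}∪∅={1}

Text stream:
pos 0 'b': at 1
pos 1 'c': at 2  emit P0@[0:1]
pos 2 'a': at 3 (via fail)
pos 3 'a': at 3 (via fail)
pos 4 'b': at 4
pos 5 'b': at 5
pos 6 'b': at 6  emit P1@[3:6]
pos 7 'a': at 3 (via fail)
pos 8 'a': at 3 (via fail)
pos 9 'b': at 4
pos 10 'b': at 5
pos 11 'c': at 2 (via fail)  emit P0@[10:11]
pos 12 'c': at 0 (via fail)
pos 13 'a': at 3
pos 14 'b': at 4
pos 15 'b': at 5
pos 16 'b': at 6  emit P1@[13:16]
pos 17 'b': at 1 (via fail)
pos 18 'c': at 2  emit P0@[17:18]
pos 19 'c': at 0 (via fail)
pos 20 'b': at 1
pos 21 'c': at 2  emit P0@[20:21]
pos 22 'a': at 3 (via fail)
pos 23 'b': at 4
pos 24 'b': at 5
pos 25 'b': at 6  emit P1@[22:25]
pos 26 'a': at 3 (via fail)
pos 27 'a': at 3 (via fail)
pos 28 'b': at 4
pos 29 'b': at 5
pos 30 'c': at 2 (via fail)  emit P0@[29:30]
pos 31 'b': at 1 (via fail)
pos 32 'c': at 2  emit P0@[31:32]
pos 33 'a': at 3 (via fail)
pos 34 'b': at 4
pos 35 'b': at 5
pos 36 'b': at 6  emit P1@[33:36]
pos 37 'b': at 1 (via fail)
pos 38 'c': at 2  emit P0@[37:38]
pos 39 'b': at 1 (via fail)
pos 40 'c': at 2  emit P0@[39:40]
pos 41 'b': at 1 (via fail)
pos 42 'a': at 3 (via fail)
pos 43 'b': at 4
pos 44 'c': at 2 (via fail)  emit P0@[43:44]
pos 45 'a': at 3 (via fail)
pos 46 'b': at 4
pos 47 'b': at 5
pos 48 'b': at 6  emit P1@[45:48]
pos 49 'a': at 3 (via fail)
pos 50 'c': at 0 (via fail)
pos 51 'b': at 1
pos 52 'c': at 2  emit P0@[51:52]
pos 53 'a': at 3 (via fail)
pos 54 'a': at 3 (via fail)
pos 55 'b': at 4
pos 56 'c': at 2 (via fail)  emit P0@[55:56]
pos 57 'b': at 1 (via fail)
pos 58 'c': at 2  emit P0@[57:58]
pos 59 'a': at 3 (via fail)
pos 60 'b': at 4
pos 61 'b': at 5
pos 62 'b': at 6  emit P1@[59:62]

Matches: [[1,0],[6,1],[11,0],[16,1],[18,0],[21,0],[25,1],[30,0],[32,0],[36,1],[38,0],[40,0],[44,0],[48,1],[52,0],[56,0],[58,0],[62,1]]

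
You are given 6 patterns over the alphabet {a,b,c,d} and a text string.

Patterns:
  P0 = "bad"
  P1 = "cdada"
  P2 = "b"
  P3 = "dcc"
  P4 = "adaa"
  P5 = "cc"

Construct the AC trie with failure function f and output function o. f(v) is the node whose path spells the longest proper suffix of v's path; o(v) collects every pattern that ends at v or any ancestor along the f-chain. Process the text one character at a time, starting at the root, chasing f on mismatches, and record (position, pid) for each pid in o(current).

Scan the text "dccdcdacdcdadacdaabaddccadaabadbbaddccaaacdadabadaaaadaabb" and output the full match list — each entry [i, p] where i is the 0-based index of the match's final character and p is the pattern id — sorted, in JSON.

Build automaton:
Trie nodes:
  n0 'ε': a→12 b→1 c→4 d→9
  n1 'b': a→2  [P2 ends]
  n2 'ba': d→3
  n3 'bad': ·  [P0 ends]
  n4 'c': c→16 d→5
  n5 'cd': a→6
  n6 'cda': d→7
  n7 'cdad': a→8
  n8 'cdada': ·  [P1 ends]
  n9 'd': c→10
  n10 'dc': c→11
  n11 'dcc': ·  [P3 ends]
  n12 'a': d→13
  n13 'ad': a→14
  n14 'ada': a→15
  n15 'adaa': ·  [P4 ends]
  n16 'cc': ·  [P5 ends]

Failure links (BFS by depth):
  fail(1) 'b': from fail(0)=0 chase 'b': 0 ⇒ 0;  out={2}∪out(0)={2}
  fail(4) 'c': from fail(0)=0 chase 'c': 0 ⇒ 0;  out=∅∪out(0)=∅
  fail(9) 'd': from fail(0)=0 chase 'd': 0 ⇒ 0;  out=∅∪out(0)=∅
  fail(12) 'a': from fail(0)=0 chase 'a': 0 ⇒ 0;  out=∅∪out(0)=∅
  fail(2) 'ba': from fail(1)=0 chase 'a': 0 ⇒ 12;  out=∅∪out(12)=∅
  fail(5) 'cd': from fail(4)=0 chase 'd': 0 ⇒ 9;  out=∅∪out(9)=∅
  fail(10) 'dc': from fail(9)=0 chase 'c': 0 ⇒ 4;  out=∅∪out(4)=∅
  fail(13) 'ad': from fail(12)=0 chase 'd': 0 ⇒ 9;  out=∅∪out(9)=∅
  fail(16) 'cc': from fail(4)=0 chase 'c': 0 ⇒ 4;  out={5}∪out(4)={5}
  fail(3) 'bad': from fail(2)=12 chase 'd': 12 ⇒ 13;  out={0}∪out(13)={0}
  fail(6) 'cda': from fail(5)=9 chase 'a': 9→0 ⇒ 12;  out=∅∪out(12)=∅
  fail(11) 'dcc': from fail(10)=4 chase 'c': 4 ⇒ 16;  out={3}∪out(16)={3,5}
  fail(14) 'ada': from fail(13)=9 chase 'a': 9→0 ⇒ 12;  out=∅∪out(12)=∅
  fail(7) 'cdad': from fail(6)=12 chase 'd': 12 ⇒ 13;  out=∅∪out(13)=∅
  fail(15) 'adaa': from fail(14)=12 chase 'a': 12→0 ⇒ 12;  out={4}∪out(12)={4}
  fail(8) 'cdada': from fail(7)=13 chase 'a': 13 ⇒ 14;  out={1}∪out(14)={1}

Scan:
[0] read 'd'  n0⇒n9
[1] read 'c'  n9⇒n10
[2] read 'c'  n10⇒n11  ** P3@[0:2],P5@[1:2]
[3] read 'd'  n11⇒n5 ·f
[4] read 'c'  n5⇒n10 ·f
[5] read 'd'  n10⇒n5 ·f
[6] read 'a'  n5⇒n6
[7] read 'c'  n6⇒n4 ·f
[8] read 'd'  n4⇒n5
[9] read 'c'  n5⇒n10 ·f
[10] read 'd'  n10⇒n5 ·f
[11] read 'a'  n5⇒n6
[12] read 'd'  n6⇒n7
[13] read 'a'  n7⇒n8  ** P1@[9:13]
[14] read 'c'  n8⇒n4 ·f
[15] read 'd'  n4⇒n5
[16] read 'a'  n5⇒n6
[17] read 'a'  n6⇒n12 ·f
[18] read 'b'  n12⇒n1 ·f  ** P2@[18:18]
[19] read 'a'  n1⇒n2
[20] read 'd'  n2⇒n3  ** P0@[18:20]
[21] read 'd'  n3⇒n9 ·f
[22] read 'c'  n9⇒n10
[23] read 'c'  n10⇒n11  ** P3@[21:23],P5@[22:23]
[24] read 'a'  n11⇒n12 ·f
[25] read 'd'  n12⇒n13
[26] read 'a'  n13⇒n14
[27] read 'a'  n14⇒n15  ** P4@[24:27]
[28] read 'b'  n15⇒n1 ·f  ** P2@[28:28]
[29] read 'a'  n1⇒n2
[30] read 'd'  n2⇒n3  ** P0@[28:30]
[31] read 'b'  n3⇒n1 ·f  ** P2@[31:31]
[32] read 'b'  n1⇒n1 ·f  ** P2@[32:32]
[33] read 'a'  n1⇒n2
[34] read 'd'  n2⇒n3  ** P0@[32:34]
[35] read 'd'  n3⇒n9 ·f
[36] read 'c'  n9⇒n10
[37] read 'c'  n10⇒n11  ** P3@[35:37],P5@[36:37]
[38] read 'a'  n11⇒n12 ·f
[39] read 'a'  n12⇒n12 ·f
[40] read 'a'  n12⇒n12 ·f
[41] read 'c'  n12⇒n4 ·f
[42] read 'd'  n4⇒n5
[43] read 'a'  n5⇒n6
[44] read 'd'  n6⇒n7
[45] read 'a'  n7⇒n8  ** P1@[41:45]
[46] read 'b'  n8⇒n1 ·f  ** P2@[46:46]
[47] read 'a'  n1⇒n2
[48] read 'd'  n2⇒n3  ** P0@[46:48]
[49] read 'a'  n3⇒n14 ·f
[50] read 'a'  n14⇒n15  ** P4@[47:50]
[51] read 'a'  n15⇒n12 ·f
[52] read 'a'  n12⇒n12 ·f
[53] read 'd'  n12⇒n13
[54] read 'a'  n13⇒n14
[55] read 'a'  n14⇒n15  ** P4@[52:55]
[56] read 'b'  n15⇒n1 ·f  ** P2@[56:56]
[57] read 'b'  n1⇒n1 ·f  ** P2@[57:57]

All matches (sorted): [[2,3],[2,5],[13,1],[18,2],[20,0],[23,3],[23,5],[27,4],[28,2],[30,0],[31,2],[32,2],[34,0],[37,3],[37,5],[45,1],[46,2],[48,0],[50,4],[55,4],[56,2],[57,2]]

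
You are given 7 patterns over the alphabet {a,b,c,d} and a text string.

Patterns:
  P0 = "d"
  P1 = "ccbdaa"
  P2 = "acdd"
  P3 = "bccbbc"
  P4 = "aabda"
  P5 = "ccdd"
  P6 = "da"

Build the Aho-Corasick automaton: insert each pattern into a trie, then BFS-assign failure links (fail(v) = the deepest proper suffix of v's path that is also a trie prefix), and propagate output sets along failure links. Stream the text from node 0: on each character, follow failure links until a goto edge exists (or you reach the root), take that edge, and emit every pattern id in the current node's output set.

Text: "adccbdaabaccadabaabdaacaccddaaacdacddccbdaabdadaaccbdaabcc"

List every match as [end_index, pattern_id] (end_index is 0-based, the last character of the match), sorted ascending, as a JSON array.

Construct AC machine:
Trie (insert patterns):
  0='ε' goto a→8 b→12 c→2 d→1
  1='d' goto a→24  ←P0
  2='c' goto c→3
  3='cc' goto b→4 d→22
  4='ccb' goto d→5
  5='ccbd' goto a→6
  6='ccbda' goto a→7
  7='ccbdaa' goto ·  ←P1
  8='a' goto a→18 c→9
  9='ac' goto d→10
  10='acd' goto d→11
  11='acdd' goto ·  ←P2
  12='b' goto c→13
  13='bc' goto c→14
  14='bcc' goto b→15
  15='bccb' goto b→16
  16='bccbb' goto c→17
  17='bccbbc' goto ·  ←P3
  18='aa' goto b→19
  19='aab' goto d→20
  20='aabd' goto a→21
  21='aabda' goto ·  ←P4
  22='ccd' goto d→23
  23='ccdd' goto ·  ←P5
  24='da' goto ·  ←P6

Failure links (BFS by depth):
  fail(1) 'd': from fail(0)=0 chase 'd': 0 ⇒ 0;  out={0}∪out(0)={0}
  fail(2) 'c': from fail(0)=0 chase 'c': 0 ⇒ 0;  out=∅∪out(0)=∅
  fail(8) 'a': from fail(0)=0 chase 'a': 0 ⇒ 0;  out=∅∪out(0)=∅
  fail(12) 'b': from fail(0)=0 chase 'b': 0 ⇒ 0;  out=∅∪out(0)=∅
  fail(3) 'cc': from fail(2)=0 chase 'c': 0 ⇒ 2;  out=∅∪out(2)=∅
  fail(9) 'ac': from fail(8)=0 chase 'c': 0 ⇒ 2;  out=∅∪out(2)=∅
  fail(13) 'bc': from fail(12)=0 chase 'c': 0 ⇒ 2;  out=∅∪out(2)=∅
  fail(18) 'aa': from fail(8)=0 chase 'a': 0 ⇒ 8;  out=∅∪out(8)=∅
  fail(24) 'da': from fail(1)=0 chase 'a': 0 ⇒ 8;  out={6}∪out(8)={6}
  fail(4) 'ccb': from fail(3)=2 chase 'b': 2→0 ⇒ 12;  out=∅∪out(12)=∅
  fail(10) 'acd': from fail(9)=2 chase 'd': 2→0 ⇒ 1;  out=∅∪out(1)={0}
  fail(14) 'bcc': from fail(13)=2 chase 'c': 2 ⇒ 3;  out=∅∪out(3)=∅
  fail(19) 'aab': from fail(18)=8 chase 'b': 8→0 ⇒ 12;  out=∅∪out(12)=∅
  fail(22) 'ccd': from fail(3)=2 chase 'd': 2→0 ⇒ 1;  out=∅∪out(1)={0}
  fail(5) 'ccbd': from fail(4)=12 chase 'd': 12→0 ⇒ 1;  out=∅∪out(1)={0}
  fail(11) 'acdd': from fail(10)=1 chase 'd': 1→0 ⇒ 1;  out={2}∪out(1)={0,2}
  fail(15) 'bccb': from fail(14)=3 chase 'b': 3 ⇒ 4;  out=∅∪out(4)=∅
  fail(20) 'aabd': from fail(19)=12 chase 'd': 12→0 ⇒ 1;  out=∅∪out(1)={0}
  fail(23) 'ccdd': from fail(22)=1 chase 'd': 1→0 ⇒ 1;  out={5}∪out(1)={0,5}
  fail(6) 'ccbda': from fail(5)=1 chase 'a': 1 ⇒ 24;  out=∅∪out(24)={6}
  fail(16) 'bccbb': from fail(15)=4 chase 'b': 4→12→0 ⇒ 12;  out=∅∪out(12)=∅
  fail(21) 'aabda': from fail(20)=1 chase 'a': 1 ⇒ 24;  out={4}∪out(24)={4,6}
  fail(7) 'ccbdaa': from fail(6)=24 chase 'a': 24→8 ⇒ 18;  out={1}∪out(18)={1}
  fail(17) 'bccbbc': from fail(16)=12 chase 'c': 12 ⇒ 13;  out={3}∪out(13)={3}

Run:
i=0 'a': node 0→8
i=1 'd': node 8→1 (via fail)  emit P0@[1:1]
i=2 'c': node 1→2 (via fail)
i=3 'c': node 2→3
i=4 'b': node 3→4
i=5 'd': node 4→5  emit P0@[5:5]
i=6 'a': node 5→6  emit P6@[5:6]
i=7 'a': node 6→7  emit P1@[2:7]
i=8 'b': node 7→19 (via fail)
i=9 'a': node 19→8 (via fail)
i=10 'c': node 8→9
i=11 'c': node 9→3 (via fail)
i=12 'a': node 3→8 (via fail)
i=13 'd': node 8→1 (via fail)  emit P0@[13:13]
i=14 'a': node 1→24  emit P6@[13:14]
i=15 'b': node 24→12 (via fail)
i=16 'a': node 12→8 (via fail)
i=17 'a': node 8→18
i=18 'b': node 18→19
i=19 'd': node 19→20  emit P0@[19:19]
i=20 'a': node 20→21  emit P4@[16:20],P6@[19:20]
i=21 'a': node 21→18 (via fail)
i=22 'c': node 18→9 (via fail)
i=23 'a': node 9→8 (via fail)
i=24 'c': node 8→9
i=25 'c': node 9→3 (via fail)
i=26 'd': node 3→22  emit P0@[26:26]
i=27 'd': node 22→23  emit P0@[27:27],P5@[24:27]
i=28 'a': node 23→24 (via fail)  emit P6@[27:28]
i=29 'a': node 24→18 (via fail)
i=30 'a': node 18→18 (via fail)
i=31 'c': node 18→9 (via fail)
i=32 'd': node 9→10  emit P0@[32:32]
i=33 'a': node 10→24 (via fail)  emit P6@[32:33]
i=34 'c': node 24→9 (via fail)
i=35 'd': node 9→10  emit P0@[35:35]
i=36 'd': node 10→11  emit P0@[36:36],P2@[33:36]
i=37 'c': node 11→2 (via fail)
i=38 'c': node 2→3
i=39 'b': node 3→4
i=40 'd': node 4→5  emit P0@[40:40]
i=41 'a': node 5→6  emit P6@[40:41]
i=42 'a': node 6→7  emit P1@[37:42]
i=43 'b': node 7→19 (via fail)
i=44 'd': node 19→20  emit P0@[44:44]
i=45 'a': node 20→21  emit P4@[41:45],P6@[44:45]
i=46 'd': node 21→1 (via fail)  emit P0@[46:46]
i=47 'a': node 1→24  emit P6@[46:47]
i=48 'a': node 24→18 (via fail)
i=49 'c': node 18→9 (via fail)
i=50 'c': node 9→3 (via fail)
i=51 'b': node 3→4
i=52 'd': node 4→5  emit P0@[52:52]
i=53 'a': node 5→6  emit P6@[52:53]
i=54 'a': node 6→7  emit P1@[49:54]
i=55 'b': node 7→19 (via fail)
i=56 'c': node 19→13 (via fail)
i=57 'c': node 13→14

All matches (sorted): [[1,0],[5,0],[6,6],[7,1],[13,0],[14,6],[19,0],[20,4],[20,6],[26,0],[27,0],[27,5],[28,6],[32,0],[33,6],[35,0],[36,0],[36,2],[40,0],[41,6],[42,1],[44,0],[45,4],[45,6],[46,0],[47,6],[52,0],[53,6],[54,1]]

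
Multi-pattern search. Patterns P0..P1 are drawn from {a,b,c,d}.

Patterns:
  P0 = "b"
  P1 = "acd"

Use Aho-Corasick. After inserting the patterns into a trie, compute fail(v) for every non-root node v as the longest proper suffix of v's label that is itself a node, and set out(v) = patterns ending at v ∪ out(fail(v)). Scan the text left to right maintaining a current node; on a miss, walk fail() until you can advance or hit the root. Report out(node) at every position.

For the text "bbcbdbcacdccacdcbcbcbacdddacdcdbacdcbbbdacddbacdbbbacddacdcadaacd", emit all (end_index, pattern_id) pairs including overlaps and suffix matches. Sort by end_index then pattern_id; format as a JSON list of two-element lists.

Construct AC machine:
Trie (insert patterns):
  0='ε' goto a→2 b→1
  1='b' goto ·  [P0 ends]
  2='a' goto c→3
  3='ac' goto d→4
  4='acd' goto ·  [P1 ends]

BFS fail/out derivation:
  fail(1) 'b': from fail(0)=0 chase 'b': 0 ⇒ 0;  out={0}∪out(0)={0}
  fail(2) 'a': from fail(0)=0 chase 'a': 0 ⇒ 0;  out=∅∪out(0)=∅
  fail(3) 'ac': from fail(2)=0 chase 'c': 0 ⇒ 0;  out=∅∪out(0)=∅
  fail(4) 'acd': from fail(3)=0 chase 'd': 0 ⇒ 0;  out={1}∪out(0)={1}

Run:
i=0 'b': node 0→1  ** P0@[0:0]
i=1 'b': node 1→1 (via fail)  ** P0@[1:1]
i=2 'c': node 1→0 (via fail)
i=3 'b': node 0→1  ** P0@[3:3]
i=4 'd': node 1→0 (via fail)
i=5 'b': node 0→1  ** P0@[5:5]
i=6 'c': node 1→0 (via fail)
i=7 'a': node 0→2
i=8 'c': node 2→3
i=9 'd': node 3→4  ** P1@[7:9]
i=10 'c': node 4→0 (via fail)
i=11 'c': node 0→0
i=12 'a': node 0→2
i=13 'c': node 2→3
i=14 'd': node 3→4  ** P1@[12:14]
i=15 'c': node 4→0 (via fail)
i=16 'b': node 0→1  ** P0@[16:16]
i=17 'c': node 1→0 (via fail)
i=18 'b': node 0→1  ** P0@[18:18]
i=19 'c': node 1→0 (via fail)
i=20 'b': node 0→1  ** P0@[20:20]
i=21 'a': node 1→2 (via fail)
i=22 'c': node 2→3
i=23 'd': node 3→4  ** P1@[21:23]
i=24 'd': node 4→0 (via fail)
i=25 'd': node 0→0
i=26 'a': node 0→2
i=27 'c': node 2→3
i=28 'd': node 3→4  ** P1@[26:28]
i=29 'c': node 4→0 (via fail)
i=30 'd': node 0→0
i=31 'b': node 0→1  ** P0@[31:31]
i=32 'a': node 1→2 (via fail)
i=33 'c': node 2→3
i=34 'd': node 3→4  ** P1@[32:34]
i=35 'c': node 4→0 (via fail)
i=36 'b': node 0→1  ** P0@[36:36]
i=37 'b': node 1→1 (via fail)  ** P0@[37:37]
i=38 'b': node 1→1 (via fail)  ** P0@[38:38]
i=39 'd': node 1→0 (via fail)
i=40 'a': node 0→2
i=41 'c': node 2→3
i=42 'd': node 3→4  ** P1@[40:42]
i=43 'd': node 4→0 (via fail)
i=44 'b': node 0→1  ** P0@[44:44]
i=45 'a': node 1→2 (via fail)
i=46 'c': node 2→3
i=47 'd': node 3→4  ** P1@[45:47]
i=48 'b': node 4→1 (via fail)  ** P0@[48:48]
i=49 'b': node 1→1 (via fail)  ** P0@[49:49]
i=50 'b': node 1→1 (via fail)  ** P0@[50:50]
i=51 'a': node 1→2 (via fail)
i=52 'c': node 2→3
i=53 'd': node 3→4  ** P1@[51:53]
i=54 'd': node 4→0 (via fail)
i=55 'a': node 0→2
i=56 'c': node 2→3
i=57 'd': node 3→4  ** P1@[55:57]
i=58 'c': node 4→0 (via fail)
i=59 'a': node 0→2
i=60 'd': node 2→0 (via fail)
i=61 'a': node 0→2
i=62 'a': node 2→2 (via fail)
i=63 'c': node 2→3
i=64 'd': node 3→4  ** P1@[62:64]

Result: [[0,0],[1,0],[3,0],[5,0],[9,1],[14,1],[16,0],[18,0],[20,0],[23,1],[28,1],[31,0],[34,1],[36,0],[37,0],[38,0],[42,1],[44,0],[47,1],[48,0],[49,0],[50,0],[53,1],[57,1],[64,1]]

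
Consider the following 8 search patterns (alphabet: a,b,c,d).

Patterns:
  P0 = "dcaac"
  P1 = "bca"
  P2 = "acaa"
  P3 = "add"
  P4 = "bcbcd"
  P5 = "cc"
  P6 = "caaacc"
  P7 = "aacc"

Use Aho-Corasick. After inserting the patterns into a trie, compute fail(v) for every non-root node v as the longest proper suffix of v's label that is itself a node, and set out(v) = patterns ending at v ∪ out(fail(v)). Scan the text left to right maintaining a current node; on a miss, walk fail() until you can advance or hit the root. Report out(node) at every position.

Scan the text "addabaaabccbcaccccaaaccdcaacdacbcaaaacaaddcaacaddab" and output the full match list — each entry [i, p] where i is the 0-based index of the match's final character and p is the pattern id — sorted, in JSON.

Build automaton:
Trie nodes:
  n0 'ε': a→9 b→6 c→18 d→1
  n1 'd': c→2
  n2 'dc': a→3
  n3 'dca': a→4
  n4 'dcaa': c→5
  n5 'dcaac': ·  ←P0
  n6 'b': c→7
  n7 'bc': a→8 b→15
  n8 'bca': ·  ←P1
  n9 'a': a→25 c→10 d→13
  n10 'ac': a→11
  n11 'aca': a→12
  n12 'acaa': ·  ←P2
  n13 'ad': d→14
  n14 'add': ·  ←P3
  n15 'bcb': c→16
  n16 'bcbc': d→17
  n17 'bcbcd': ·  ←P4
  n18 'c': a→20 c→19
  n19 'cc': ·  ←P5
  n20 'ca': a→21
  n21 'caa': a→22
  n22 'caaa': c→23
  n23 'caaac': c→24
  n24 'caaacc': ·  ←P6
  n25 'aa': c→26
  n26 'aac': c→27
  n27 'aacc': ·  ←P7

Failure links (BFS by depth):
  fail(1) 'd': from fail(0)=0 chase 'd': 0 ⇒ 0;  out=∅∪out(0)=∅
  fail(6) 'b': from fail(0)=0 chase 'b': 0 ⇒ 0;  out=∅∪out(0)=∅
  fail(9) 'a': from fail(0)=0 chase 'a': 0 ⇒ 0;  out=∅∪out(0)=∅
  fail(18) 'c': from fail(0)=0 chase 'c': 0 ⇒ 0;  out=∅∪out(0)=∅
  fail(2) 'dc': from fail(1)=0 chase 'c': 0 ⇒ 18;  out=∅∪out(18)=∅
  fail(7) 'bc': from fail(6)=0 chase 'c': 0 ⇒ 18;  out=∅∪out(18)=∅
  fail(10) 'ac': from fail(9)=0 chase 'c': 0 ⇒ 18;  out=∅∪out(18)=∅
  fail(13) 'ad': from fail(9)=0 chase 'd': 0 ⇒ 1;  out=∅∪out(1)=∅
  fail(19) 'cc': from fail(18)=0 chase 'c': 0 ⇒ 18;  out={5}∪out(18)={5}
  fail(20) 'ca': from fail(18)=0 chase 'a': 0 ⇒ 9;  out=∅∪out(9)=∅
  fail(25) 'aa': from fail(9)=0 chase 'a': 0 ⇒ 9;  out=∅∪out(9)=∅
  fail(3) 'dca': from fail(2)=18 chase 'a': 18 ⇒ 20;  out=∅∪out(20)=∅
  fail(8) 'bca': from fail(7)=18 chase 'a': 18 ⇒ 20;  out={1}∪out(20)={1}
  fail(11) 'aca': from fail(10)=18 chase 'a': 18 ⇒ 20;  out=∅∪out(20)=∅
  fail(14) 'add': from fail(13)=1 chase 'd': 1→0 ⇒ 1;  out={3}∪out(1)={3}
  fail(15) 'bcb': from fail(7)=18 chase 'b': 18→0 ⇒ 6;  out=∅∪out(6)=∅
  fail(21) 'caa': from fail(20)=9 chase 'a': 9 ⇒ 25;  out=∅∪out(25)=∅
  fail(26) 'aac': from fail(25)=9 chase 'c': 9 ⇒ 10;  out=∅∪out(10)=∅
  fail(4) 'dcaa': from fail(3)=20 chase 'a': 20 ⇒ 21;  out=∅∪out(21)=∅
  fail(12) 'acaa': from fail(11)=20 chase 'a': 20 ⇒ 21;  out={2}∪out(21)={2}
  fail(16) 'bcbc': from fail(15)=6 chase 'c': 6 ⇒ 7;  out=∅∪out(7)=∅
  fail(22) 'caaa': from fail(21)=25 chase 'a': 25→9 ⇒ 25;  out=∅∪out(25)=∅
  fail(27) 'aacc': from fail(26)=10 chase 'c': 10→18 ⇒ 19;  out={7}∪out(19)={5,7}
  fail(5) 'dcaac': from fail(4)=21 chase 'c': 21→25 ⇒ 26;  out={0}∪out(26)={0}
  fail(17) 'bcbcd': from fail(16)=7 chase 'd': 7→18→0 ⇒ 1;  out={4}∪out(1)={4}
  fail(23) 'caaac': from fail(22)=25 chase 'c': 25 ⇒ 26;  out=∅∪out(26)=∅
  fail(24) 'caaacc': from fail(23)=26 chase 'c': 26 ⇒ 27;  out={6}∪out(27)={5,6,7}

Text stream:
[0] read 'a'  n0⇒n9
[1] read 'd'  n9⇒n13
[2] read 'd'  n13⇒n14  emit P3@[0:2]
[3] read 'a'  n14⇒n9 ·f
[4] read 'b'  n9⇒n6 ·f
[5] read 'a'  n6⇒n9 ·f
[6] read 'a'  n9⇒n25
[7] read 'a'  n25⇒n25 ·f
[8] read 'b'  n25⇒n6 ·f
[9] read 'c'  n6⇒n7
[10] read 'c'  n7⇒n19 ·f  emit P5@[9:10]
[11] read 'b'  n19⇒n6 ·f
[12] read 'c'  n6⇒n7
[13] read 'a'  n7⇒n8  emit P1@[11:13]
[14] read 'c'  n8⇒n10 ·f
[15] read 'c'  n10⇒n19 ·f  emit P5@[14:15]
[16] read 'c'  n19⇒n19 ·f  emit P5@[15:16]
[17] read 'c'  n19⇒n19 ·f  emit P5@[16:17]
[18] read 'a'  n19⇒n20 ·f
[19] read 'a'  n20⇒n21
[20] read 'a'  n21⇒n22
[21] read 'c'  n22⇒n23
[22] read 'c'  n23⇒n24  emit P5@[21:22],P6@[17:22],P7@[19:22]
[23] read 'd'  n24⇒n1 ·f
[24] read 'c'  n1⇒n2
[25] read 'a'  n2⇒n3
[26] read 'a'  n3⇒n4
[27] read 'c'  n4⇒n5  emit P0@[23:27]
[28] read 'd'  n5⇒n1 ·f
[29] read 'a'  n1⇒n9 ·f
[30] read 'c'  n9⇒n10
[31] read 'b'  n10⇒n6 ·f
[32] read 'c'  n6⇒n7
[33] read 'a'  n7⇒n8  emit P1@[31:33]
[34] read 'a'  n8⇒n21 ·f
[35] read 'a'  n21⇒n22
[36] read 'a'  n22⇒n25 ·f
[37] read 'c'  n25⇒n26
[38] read 'a'  n26⇒n11 ·f
[39] read 'a'  n11⇒n12  emit P2@[36:39]
[40] read 'd'  n12⇒n13 ·f
[41] read 'd'  n13⇒n14  emit P3@[39:41]
[42] read 'c'  n14⇒n2 ·f
[43] read 'a'  n2⇒n3
[44] read 'a'  n3⇒n4
[45] read 'c'  n4⇒n5  emit P0@[41:45]
[46] read 'a'  n5⇒n11 ·f
[47] read 'd'  n11⇒n13 ·f
[48] read 'd'  n13⇒n14  emit P3@[46:48]
[49] read 'a'  n14⇒n9 ·f
[50] read 'b'  n9⇒n6 ·f

All matches (sorted): [[2,3],[10,5],[13,1],[15,5],[16,5],[17,5],[22,5],[22,6],[22,7],[27,0],[33,1],[39,2],[41,3],[45,0],[48,3]]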